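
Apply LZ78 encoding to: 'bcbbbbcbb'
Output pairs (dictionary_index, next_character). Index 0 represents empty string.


LZ78 encoding steps:
Dictionary: {0: ''}
Step 1: w='' (idx 0), next='b' -> output (0, 'b'), add 'b' as idx 1
Step 2: w='' (idx 0), next='c' -> output (0, 'c'), add 'c' as idx 2
Step 3: w='b' (idx 1), next='b' -> output (1, 'b'), add 'bb' as idx 3
Step 4: w='bb' (idx 3), next='c' -> output (3, 'c'), add 'bbc' as idx 4
Step 5: w='bb' (idx 3), end of input -> output (3, '')


Encoded: [(0, 'b'), (0, 'c'), (1, 'b'), (3, 'c'), (3, '')]


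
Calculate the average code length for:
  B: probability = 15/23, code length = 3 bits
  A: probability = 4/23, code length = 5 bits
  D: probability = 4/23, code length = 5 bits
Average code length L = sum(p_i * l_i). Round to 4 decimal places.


Weighted contributions p_i * l_i:
  B: (15/23) * 3 = 45/23
  A: (4/23) * 5 = 20/23
  D: (4/23) * 5 = 20/23
Sum = (45 + 20 + 20)/23 = 85/23

L = 85/23 = 3.6957 bits/symbol


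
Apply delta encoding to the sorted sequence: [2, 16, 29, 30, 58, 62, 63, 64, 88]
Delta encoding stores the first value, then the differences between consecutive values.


First value: 2
Deltas:
  16 - 2 = 14
  29 - 16 = 13
  30 - 29 = 1
  58 - 30 = 28
  62 - 58 = 4
  63 - 62 = 1
  64 - 63 = 1
  88 - 64 = 24


Delta encoded: [2, 14, 13, 1, 28, 4, 1, 1, 24]


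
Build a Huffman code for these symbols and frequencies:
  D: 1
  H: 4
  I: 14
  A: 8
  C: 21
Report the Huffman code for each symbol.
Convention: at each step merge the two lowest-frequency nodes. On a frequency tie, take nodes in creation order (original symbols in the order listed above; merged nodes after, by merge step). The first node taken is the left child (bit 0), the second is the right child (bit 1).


Huffman tree construction:
Step 1: Merge D(1) + H(4) = 5
Step 2: Merge (D+H)(5) + A(8) = 13
Step 3: Merge ((D+H)+A)(13) + I(14) = 27
Step 4: Merge C(21) + (((D+H)+A)+I)(27) = 48
Read each symbol's code off the tree from the root (left child = 0, right child = 1).

Codes:
  D: 1000 (length 4)
  H: 1001 (length 4)
  I: 11 (length 2)
  A: 101 (length 3)
  C: 0 (length 1)
Average code length: 93/48 = 1.9375 bits/symbol


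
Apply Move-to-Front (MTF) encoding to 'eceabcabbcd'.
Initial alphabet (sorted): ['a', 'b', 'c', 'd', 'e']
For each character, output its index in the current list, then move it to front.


MTF encoding:
'e': index 4 in ['a', 'b', 'c', 'd', 'e'] -> ['e', 'a', 'b', 'c', 'd']
'c': index 3 in ['e', 'a', 'b', 'c', 'd'] -> ['c', 'e', 'a', 'b', 'd']
'e': index 1 in ['c', 'e', 'a', 'b', 'd'] -> ['e', 'c', 'a', 'b', 'd']
'a': index 2 in ['e', 'c', 'a', 'b', 'd'] -> ['a', 'e', 'c', 'b', 'd']
'b': index 3 in ['a', 'e', 'c', 'b', 'd'] -> ['b', 'a', 'e', 'c', 'd']
'c': index 3 in ['b', 'a', 'e', 'c', 'd'] -> ['c', 'b', 'a', 'e', 'd']
'a': index 2 in ['c', 'b', 'a', 'e', 'd'] -> ['a', 'c', 'b', 'e', 'd']
'b': index 2 in ['a', 'c', 'b', 'e', 'd'] -> ['b', 'a', 'c', 'e', 'd']
'b': index 0 in ['b', 'a', 'c', 'e', 'd'] -> ['b', 'a', 'c', 'e', 'd']
'c': index 2 in ['b', 'a', 'c', 'e', 'd'] -> ['c', 'b', 'a', 'e', 'd']
'd': index 4 in ['c', 'b', 'a', 'e', 'd'] -> ['d', 'c', 'b', 'a', 'e']


Output: [4, 3, 1, 2, 3, 3, 2, 2, 0, 2, 4]


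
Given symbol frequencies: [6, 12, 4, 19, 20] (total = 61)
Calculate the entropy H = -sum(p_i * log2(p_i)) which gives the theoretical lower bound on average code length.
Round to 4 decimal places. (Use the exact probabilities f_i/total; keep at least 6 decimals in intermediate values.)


Per-symbol terms -p_i * log2(p_i) with p_i = f_i/61:
  p = 6/61 = 0.098361: log2(p) = -3.345775, -p*log2(p) = 0.329093
  p = 12/61 = 0.196721: log2(p) = -2.345775, -p*log2(p) = 0.461464
  p = 4/61 = 0.065574: log2(p) = -3.930737, -p*log2(p) = 0.257753
  p = 19/61 = 0.311475: log2(p) = -1.682810, -p*log2(p) = 0.524154
  p = 20/61 = 0.327869: log2(p) = -1.608809, -p*log2(p) = 0.527478
H = 0.329093 + 0.461464 + 0.257753 + 0.524154 + 0.527478 = 2.099942

H = 2.0999 bits/symbol


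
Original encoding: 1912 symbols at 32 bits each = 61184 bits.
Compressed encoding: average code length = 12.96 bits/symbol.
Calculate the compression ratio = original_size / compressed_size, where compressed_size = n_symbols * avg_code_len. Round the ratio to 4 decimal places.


original_size = n_symbols * orig_bits = 1912 * 32 = 61184 bits
compressed_size = n_symbols * avg_code_len = 1912 * 12.96 = 24779.52 bits
ratio = original_size / compressed_size = 61184 / 24779.52 = 2.4691

Compression ratio = 2.4691


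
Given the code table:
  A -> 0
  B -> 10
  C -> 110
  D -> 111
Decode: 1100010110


Decoding:
110 -> C
0 -> A
0 -> A
10 -> B
110 -> C


Result: CAABC


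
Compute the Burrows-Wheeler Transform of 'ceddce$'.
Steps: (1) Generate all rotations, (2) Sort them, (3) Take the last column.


Rotations (sorted):
  0: $ceddce -> last char: e
  1: ce$cedd -> last char: d
  2: ceddce$ -> last char: $
  3: dce$ced -> last char: d
  4: ddce$ce -> last char: e
  5: e$ceddc -> last char: c
  6: eddce$c -> last char: c


BWT = ed$decc


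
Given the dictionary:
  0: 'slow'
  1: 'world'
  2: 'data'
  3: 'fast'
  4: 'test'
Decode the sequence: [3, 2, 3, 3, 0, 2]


Look up each index in the dictionary:
  3 -> 'fast'
  2 -> 'data'
  3 -> 'fast'
  3 -> 'fast'
  0 -> 'slow'
  2 -> 'data'

Decoded: "fast data fast fast slow data"


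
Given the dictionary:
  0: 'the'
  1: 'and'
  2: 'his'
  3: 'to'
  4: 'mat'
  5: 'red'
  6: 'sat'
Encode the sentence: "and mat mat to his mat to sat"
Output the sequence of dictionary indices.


Look up each word in the dictionary:
  'and' -> 1
  'mat' -> 4
  'mat' -> 4
  'to' -> 3
  'his' -> 2
  'mat' -> 4
  'to' -> 3
  'sat' -> 6

Encoded: [1, 4, 4, 3, 2, 4, 3, 6]


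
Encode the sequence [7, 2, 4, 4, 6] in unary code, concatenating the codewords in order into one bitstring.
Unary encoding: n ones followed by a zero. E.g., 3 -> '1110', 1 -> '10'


Encode each number as n ones followed by a terminating 0:
  7 -> 11111110 (8 bits)
  2 -> 110 (3 bits)
  4 -> 11110 (5 bits)
  4 -> 11110 (5 bits)
  6 -> 1111110 (7 bits)
Total length = 8 + 3 + 5 + 5 + 7 = 28 bits.

Unary([7, 2, 4, 4, 6]) = 1111111011011110111101111110 (28 bits)


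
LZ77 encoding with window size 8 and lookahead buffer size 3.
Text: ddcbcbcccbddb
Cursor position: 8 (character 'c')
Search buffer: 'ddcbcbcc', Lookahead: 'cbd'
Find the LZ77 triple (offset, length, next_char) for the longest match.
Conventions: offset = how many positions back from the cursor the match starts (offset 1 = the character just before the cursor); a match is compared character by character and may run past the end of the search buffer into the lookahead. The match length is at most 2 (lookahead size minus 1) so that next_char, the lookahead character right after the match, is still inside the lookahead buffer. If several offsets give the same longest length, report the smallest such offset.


Try each offset into the search buffer:
  offset=1 (pos 7, char 'c'): match length 1
  offset=2 (pos 6, char 'c'): match length 1
  offset=3 (pos 5, char 'b'): match length 0
  offset=4 (pos 4, char 'c'): match length 2
  offset=5 (pos 3, char 'b'): match length 0
  offset=6 (pos 2, char 'c'): match length 2
  offset=7 (pos 1, char 'd'): match length 0
  offset=8 (pos 0, char 'd'): match length 0
Longest match has length 2, found at offsets 4, 6; take the smallest, offset 4.
next_char = character at position 8 + 2 = 10 -> 'd'

Best match: offset=4, length=2 (matching 'cb' starting at position 4)
LZ77 triple: (4, 2, 'd')


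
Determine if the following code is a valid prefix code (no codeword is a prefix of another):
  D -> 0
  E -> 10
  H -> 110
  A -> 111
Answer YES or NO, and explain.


Checking each pair (does one codeword prefix another?):
  D='0' vs E='10': no prefix
  D='0' vs H='110': no prefix
  D='0' vs A='111': no prefix
  E='10' vs D='0': no prefix
  E='10' vs H='110': no prefix
  E='10' vs A='111': no prefix
  H='110' vs D='0': no prefix
  H='110' vs E='10': no prefix
  H='110' vs A='111': no prefix
  A='111' vs D='0': no prefix
  A='111' vs E='10': no prefix
  A='111' vs H='110': no prefix
No violation found over all pairs.

YES -- this is a valid prefix code. No codeword is a prefix of any other codeword.


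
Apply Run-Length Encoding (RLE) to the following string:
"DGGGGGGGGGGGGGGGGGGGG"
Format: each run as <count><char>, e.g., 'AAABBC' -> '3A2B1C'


Scanning runs left to right:
  i=0: run of 'D' x 1 -> '1D'
  i=1: run of 'G' x 20 -> '20G'

RLE = 1D20G


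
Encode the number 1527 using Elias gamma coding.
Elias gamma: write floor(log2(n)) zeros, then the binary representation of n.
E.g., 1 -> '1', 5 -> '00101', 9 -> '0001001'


num_bits = floor(log2(1527)) + 1 = 11
leading_zeros = num_bits - 1 = 10
binary(1527) = 10111110111

Elias gamma(1527) = '0000000000' + '10111110111' = 000000000010111110111 (21 bits)


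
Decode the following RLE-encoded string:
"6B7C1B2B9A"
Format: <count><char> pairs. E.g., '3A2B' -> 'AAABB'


Expanding each <count><char> pair:
  6B -> 'BBBBBB'
  7C -> 'CCCCCCC'
  1B -> 'B'
  2B -> 'BB'
  9A -> 'AAAAAAAAA'

Decoded = BBBBBBCCCCCCCBBBAAAAAAAAA


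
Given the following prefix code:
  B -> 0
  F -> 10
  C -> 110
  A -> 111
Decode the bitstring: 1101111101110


Decoding step by step:
Bits 110 -> C
Bits 111 -> A
Bits 110 -> C
Bits 111 -> A
Bits 0 -> B


Decoded message: CACAB


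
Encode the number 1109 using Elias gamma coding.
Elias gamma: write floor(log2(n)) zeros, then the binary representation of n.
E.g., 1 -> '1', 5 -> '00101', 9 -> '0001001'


num_bits = floor(log2(1109)) + 1 = 11
leading_zeros = num_bits - 1 = 10
binary(1109) = 10001010101

Elias gamma(1109) = '0000000000' + '10001010101' = 000000000010001010101 (21 bits)


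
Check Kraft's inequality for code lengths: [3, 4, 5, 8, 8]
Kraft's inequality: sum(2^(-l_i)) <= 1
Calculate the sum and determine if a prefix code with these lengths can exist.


Sum = 2^(-3) + 2^(-4) + 2^(-5) + 2^(-8) + 2^(-8)
    = 0.125 + 0.0625 + 0.03125 + 0.00390625 + 0.00390625
    = 58/256 = 0.2265625
Since 0.2265625 <= 1, Kraft's inequality IS satisfied.
A prefix code with these lengths CAN exist.

Kraft sum = 0.2265625. Satisfied.


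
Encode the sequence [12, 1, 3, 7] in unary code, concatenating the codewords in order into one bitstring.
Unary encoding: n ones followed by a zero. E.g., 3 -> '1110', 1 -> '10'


Encode each number as n ones followed by a terminating 0:
  12 -> 1111111111110 (13 bits)
  1 -> 10 (2 bits)
  3 -> 1110 (4 bits)
  7 -> 11111110 (8 bits)
Total length = 13 + 2 + 4 + 8 = 27 bits.

Unary([12, 1, 3, 7]) = 111111111111010111011111110 (27 bits)


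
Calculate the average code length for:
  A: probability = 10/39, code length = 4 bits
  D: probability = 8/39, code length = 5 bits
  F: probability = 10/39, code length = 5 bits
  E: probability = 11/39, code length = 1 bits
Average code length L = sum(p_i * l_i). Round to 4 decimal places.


Weighted contributions p_i * l_i:
  A: (10/39) * 4 = 40/39
  D: (8/39) * 5 = 40/39
  F: (10/39) * 5 = 50/39
  E: (11/39) * 1 = 11/39
Sum = (40 + 40 + 50 + 11)/39 = 141/39

L = 141/39 = 3.6154 bits/symbol


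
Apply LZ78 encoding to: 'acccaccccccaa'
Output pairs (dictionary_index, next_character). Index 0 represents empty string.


LZ78 encoding steps:
Dictionary: {0: ''}
Step 1: w='' (idx 0), next='a' -> output (0, 'a'), add 'a' as idx 1
Step 2: w='' (idx 0), next='c' -> output (0, 'c'), add 'c' as idx 2
Step 3: w='c' (idx 2), next='c' -> output (2, 'c'), add 'cc' as idx 3
Step 4: w='a' (idx 1), next='c' -> output (1, 'c'), add 'ac' as idx 4
Step 5: w='cc' (idx 3), next='c' -> output (3, 'c'), add 'ccc' as idx 5
Step 6: w='cc' (idx 3), next='a' -> output (3, 'a'), add 'cca' as idx 6
Step 7: w='a' (idx 1), end of input -> output (1, '')


Encoded: [(0, 'a'), (0, 'c'), (2, 'c'), (1, 'c'), (3, 'c'), (3, 'a'), (1, '')]


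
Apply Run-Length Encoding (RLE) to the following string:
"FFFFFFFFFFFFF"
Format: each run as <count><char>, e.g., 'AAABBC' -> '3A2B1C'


Scanning runs left to right:
  i=0: run of 'F' x 13 -> '13F'

RLE = 13F


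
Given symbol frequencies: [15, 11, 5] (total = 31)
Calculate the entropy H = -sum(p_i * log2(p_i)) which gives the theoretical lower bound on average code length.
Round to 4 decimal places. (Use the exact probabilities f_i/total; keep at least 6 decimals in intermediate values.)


Per-symbol terms -p_i * log2(p_i) with p_i = f_i/31:
  p = 15/31 = 0.483871: log2(p) = -1.047306, -p*log2(p) = 0.506761
  p = 11/31 = 0.354839: log2(p) = -1.494765, -p*log2(p) = 0.530400
  p = 5/31 = 0.161290: log2(p) = -2.632268, -p*log2(p) = 0.424559
H = 0.506761 + 0.530400 + 0.424559 = 1.461720

H = 1.4617 bits/symbol


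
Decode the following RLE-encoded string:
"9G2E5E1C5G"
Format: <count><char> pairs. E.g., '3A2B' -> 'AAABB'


Expanding each <count><char> pair:
  9G -> 'GGGGGGGGG'
  2E -> 'EE'
  5E -> 'EEEEE'
  1C -> 'C'
  5G -> 'GGGGG'

Decoded = GGGGGGGGGEEEEEEECGGGGG


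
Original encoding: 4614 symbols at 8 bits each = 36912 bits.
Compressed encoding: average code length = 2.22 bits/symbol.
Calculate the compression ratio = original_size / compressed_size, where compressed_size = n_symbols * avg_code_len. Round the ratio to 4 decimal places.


original_size = n_symbols * orig_bits = 4614 * 8 = 36912 bits
compressed_size = n_symbols * avg_code_len = 4614 * 2.22 = 10243.08 bits
ratio = original_size / compressed_size = 36912 / 10243.08 = 3.6036

Compression ratio = 3.6036


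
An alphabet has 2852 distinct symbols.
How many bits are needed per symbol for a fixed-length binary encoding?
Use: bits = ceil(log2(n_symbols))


log2(2852) = 11.4778
Bracket: 2^11 = 2048 < 2852 <= 2^12 = 4096
So ceil(log2(2852)) = 12

bits = ceil(log2(2852)) = ceil(11.4778) = 12 bits


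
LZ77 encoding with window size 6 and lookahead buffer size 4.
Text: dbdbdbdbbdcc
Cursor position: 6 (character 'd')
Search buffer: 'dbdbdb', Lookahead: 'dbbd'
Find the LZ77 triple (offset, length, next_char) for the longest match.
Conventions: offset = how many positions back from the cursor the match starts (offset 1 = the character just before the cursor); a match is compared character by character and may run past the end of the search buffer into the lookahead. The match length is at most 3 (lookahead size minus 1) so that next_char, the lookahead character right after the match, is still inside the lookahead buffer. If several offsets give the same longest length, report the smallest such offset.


Try each offset into the search buffer:
  offset=1 (pos 5, char 'b'): match length 0
  offset=2 (pos 4, char 'd'): match length 2
  offset=3 (pos 3, char 'b'): match length 0
  offset=4 (pos 2, char 'd'): match length 2
  offset=5 (pos 1, char 'b'): match length 0
  offset=6 (pos 0, char 'd'): match length 2
Longest match has length 2, found at offsets 2, 4, 6; take the smallest, offset 2.
next_char = character at position 6 + 2 = 8 -> 'b'

Best match: offset=2, length=2 (matching 'db' starting at position 4)
LZ77 triple: (2, 2, 'b')


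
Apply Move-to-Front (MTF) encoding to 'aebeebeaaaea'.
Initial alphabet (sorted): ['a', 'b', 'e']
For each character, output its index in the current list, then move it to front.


MTF encoding:
'a': index 0 in ['a', 'b', 'e'] -> ['a', 'b', 'e']
'e': index 2 in ['a', 'b', 'e'] -> ['e', 'a', 'b']
'b': index 2 in ['e', 'a', 'b'] -> ['b', 'e', 'a']
'e': index 1 in ['b', 'e', 'a'] -> ['e', 'b', 'a']
'e': index 0 in ['e', 'b', 'a'] -> ['e', 'b', 'a']
'b': index 1 in ['e', 'b', 'a'] -> ['b', 'e', 'a']
'e': index 1 in ['b', 'e', 'a'] -> ['e', 'b', 'a']
'a': index 2 in ['e', 'b', 'a'] -> ['a', 'e', 'b']
'a': index 0 in ['a', 'e', 'b'] -> ['a', 'e', 'b']
'a': index 0 in ['a', 'e', 'b'] -> ['a', 'e', 'b']
'e': index 1 in ['a', 'e', 'b'] -> ['e', 'a', 'b']
'a': index 1 in ['e', 'a', 'b'] -> ['a', 'e', 'b']


Output: [0, 2, 2, 1, 0, 1, 1, 2, 0, 0, 1, 1]


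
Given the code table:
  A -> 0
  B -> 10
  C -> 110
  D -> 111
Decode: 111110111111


Decoding:
111 -> D
110 -> C
111 -> D
111 -> D


Result: DCDD


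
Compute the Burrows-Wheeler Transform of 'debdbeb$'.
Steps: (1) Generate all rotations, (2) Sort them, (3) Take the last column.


Rotations (sorted):
  0: $debdbeb -> last char: b
  1: b$debdbe -> last char: e
  2: bdbeb$de -> last char: e
  3: beb$debd -> last char: d
  4: dbeb$deb -> last char: b
  5: debdbeb$ -> last char: $
  6: eb$debdb -> last char: b
  7: ebdbeb$d -> last char: d


BWT = beedb$bd


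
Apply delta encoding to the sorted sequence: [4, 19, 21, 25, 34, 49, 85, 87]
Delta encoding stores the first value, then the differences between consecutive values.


First value: 4
Deltas:
  19 - 4 = 15
  21 - 19 = 2
  25 - 21 = 4
  34 - 25 = 9
  49 - 34 = 15
  85 - 49 = 36
  87 - 85 = 2


Delta encoded: [4, 15, 2, 4, 9, 15, 36, 2]


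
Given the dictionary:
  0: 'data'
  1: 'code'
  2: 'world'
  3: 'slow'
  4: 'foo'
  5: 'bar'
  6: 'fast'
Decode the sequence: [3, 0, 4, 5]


Look up each index in the dictionary:
  3 -> 'slow'
  0 -> 'data'
  4 -> 'foo'
  5 -> 'bar'

Decoded: "slow data foo bar"


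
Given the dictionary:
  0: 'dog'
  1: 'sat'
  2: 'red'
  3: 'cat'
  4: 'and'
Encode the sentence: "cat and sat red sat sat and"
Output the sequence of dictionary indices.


Look up each word in the dictionary:
  'cat' -> 3
  'and' -> 4
  'sat' -> 1
  'red' -> 2
  'sat' -> 1
  'sat' -> 1
  'and' -> 4

Encoded: [3, 4, 1, 2, 1, 1, 4]


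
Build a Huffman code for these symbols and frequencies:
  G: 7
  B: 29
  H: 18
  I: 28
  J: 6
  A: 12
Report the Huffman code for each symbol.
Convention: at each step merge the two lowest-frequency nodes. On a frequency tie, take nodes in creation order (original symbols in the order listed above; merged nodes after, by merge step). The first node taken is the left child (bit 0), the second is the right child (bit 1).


Huffman tree construction:
Step 1: Merge J(6) + G(7) = 13
Step 2: Merge A(12) + (J+G)(13) = 25
Step 3: Merge H(18) + (A+(J+G))(25) = 43
Step 4: Merge I(28) + B(29) = 57
Step 5: Merge (H+(A+(J+G)))(43) + (I+B)(57) = 100
Read each symbol's code off the tree from the root (left child = 0, right child = 1).

Codes:
  G: 0111 (length 4)
  B: 11 (length 2)
  H: 00 (length 2)
  I: 10 (length 2)
  J: 0110 (length 4)
  A: 010 (length 3)
Average code length: 238/100 = 2.3800 bits/symbol


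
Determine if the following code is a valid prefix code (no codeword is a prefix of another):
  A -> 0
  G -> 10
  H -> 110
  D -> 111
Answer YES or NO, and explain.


Checking each pair (does one codeword prefix another?):
  A='0' vs G='10': no prefix
  A='0' vs H='110': no prefix
  A='0' vs D='111': no prefix
  G='10' vs A='0': no prefix
  G='10' vs H='110': no prefix
  G='10' vs D='111': no prefix
  H='110' vs A='0': no prefix
  H='110' vs G='10': no prefix
  H='110' vs D='111': no prefix
  D='111' vs A='0': no prefix
  D='111' vs G='10': no prefix
  D='111' vs H='110': no prefix
No violation found over all pairs.

YES -- this is a valid prefix code. No codeword is a prefix of any other codeword.


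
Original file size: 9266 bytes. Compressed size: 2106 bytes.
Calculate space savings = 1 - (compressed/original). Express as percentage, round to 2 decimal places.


ratio = compressed/original = 2106/9266 = 0.227283
savings = 1 - ratio = 1 - 0.227283 = 0.772717
as a percentage: 0.772717 * 100 = 77.27%

Space savings = 1 - 2106/9266 = 77.27%


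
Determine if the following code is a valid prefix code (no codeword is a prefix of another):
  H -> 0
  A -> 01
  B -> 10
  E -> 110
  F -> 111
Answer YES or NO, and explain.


Checking each pair (does one codeword prefix another?):
  H='0' vs A='01': prefix -- VIOLATION

NO -- this is NOT a valid prefix code. H (0) is a prefix of A (01).


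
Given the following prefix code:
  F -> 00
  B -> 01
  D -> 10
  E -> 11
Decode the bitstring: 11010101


Decoding step by step:
Bits 11 -> E
Bits 01 -> B
Bits 01 -> B
Bits 01 -> B


Decoded message: EBBB


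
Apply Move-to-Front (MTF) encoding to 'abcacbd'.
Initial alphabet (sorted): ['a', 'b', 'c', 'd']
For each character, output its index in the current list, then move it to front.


MTF encoding:
'a': index 0 in ['a', 'b', 'c', 'd'] -> ['a', 'b', 'c', 'd']
'b': index 1 in ['a', 'b', 'c', 'd'] -> ['b', 'a', 'c', 'd']
'c': index 2 in ['b', 'a', 'c', 'd'] -> ['c', 'b', 'a', 'd']
'a': index 2 in ['c', 'b', 'a', 'd'] -> ['a', 'c', 'b', 'd']
'c': index 1 in ['a', 'c', 'b', 'd'] -> ['c', 'a', 'b', 'd']
'b': index 2 in ['c', 'a', 'b', 'd'] -> ['b', 'c', 'a', 'd']
'd': index 3 in ['b', 'c', 'a', 'd'] -> ['d', 'b', 'c', 'a']


Output: [0, 1, 2, 2, 1, 2, 3]


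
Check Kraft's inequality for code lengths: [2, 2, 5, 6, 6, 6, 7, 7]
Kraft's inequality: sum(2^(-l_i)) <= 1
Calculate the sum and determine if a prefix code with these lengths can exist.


Sum = 2^(-2) + 2^(-2) + 2^(-5) + 2^(-6) + 2^(-6) + 2^(-6) + 2^(-7) + 2^(-7)
    = 0.25 + 0.25 + 0.03125 + 0.015625 + 0.015625 + 0.015625 + 0.0078125 + 0.0078125
    = 76/128 = 0.59375
Since 0.59375 <= 1, Kraft's inequality IS satisfied.
A prefix code with these lengths CAN exist.

Kraft sum = 0.59375. Satisfied.


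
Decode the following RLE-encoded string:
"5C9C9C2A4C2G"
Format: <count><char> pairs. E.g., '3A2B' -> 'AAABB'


Expanding each <count><char> pair:
  5C -> 'CCCCC'
  9C -> 'CCCCCCCCC'
  9C -> 'CCCCCCCCC'
  2A -> 'AA'
  4C -> 'CCCC'
  2G -> 'GG'

Decoded = CCCCCCCCCCCCCCCCCCCCCCCAACCCCGG


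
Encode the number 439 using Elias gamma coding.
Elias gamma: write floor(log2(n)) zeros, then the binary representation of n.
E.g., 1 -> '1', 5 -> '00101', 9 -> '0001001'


num_bits = floor(log2(439)) + 1 = 9
leading_zeros = num_bits - 1 = 8
binary(439) = 110110111

Elias gamma(439) = '00000000' + '110110111' = 00000000110110111 (17 bits)


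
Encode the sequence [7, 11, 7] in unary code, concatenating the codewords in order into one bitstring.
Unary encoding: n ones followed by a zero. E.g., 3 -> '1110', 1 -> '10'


Encode each number as n ones followed by a terminating 0:
  7 -> 11111110 (8 bits)
  11 -> 111111111110 (12 bits)
  7 -> 11111110 (8 bits)
Total length = 8 + 12 + 8 = 28 bits.

Unary([7, 11, 7]) = 1111111011111111111011111110 (28 bits)


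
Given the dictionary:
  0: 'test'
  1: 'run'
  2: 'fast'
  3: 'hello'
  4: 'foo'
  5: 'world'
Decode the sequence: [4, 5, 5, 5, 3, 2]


Look up each index in the dictionary:
  4 -> 'foo'
  5 -> 'world'
  5 -> 'world'
  5 -> 'world'
  3 -> 'hello'
  2 -> 'fast'

Decoded: "foo world world world hello fast"


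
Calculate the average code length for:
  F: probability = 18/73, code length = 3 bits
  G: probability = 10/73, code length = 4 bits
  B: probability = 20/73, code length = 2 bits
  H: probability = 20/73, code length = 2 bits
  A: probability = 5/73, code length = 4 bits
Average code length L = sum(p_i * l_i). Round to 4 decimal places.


Weighted contributions p_i * l_i:
  F: (18/73) * 3 = 54/73
  G: (10/73) * 4 = 40/73
  B: (20/73) * 2 = 40/73
  H: (20/73) * 2 = 40/73
  A: (5/73) * 4 = 20/73
Sum = (54 + 40 + 40 + 40 + 20)/73 = 194/73

L = 194/73 = 2.6575 bits/symbol


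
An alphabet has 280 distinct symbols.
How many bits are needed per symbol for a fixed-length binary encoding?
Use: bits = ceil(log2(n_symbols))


log2(280) = 8.1293
Bracket: 2^8 = 256 < 280 <= 2^9 = 512
So ceil(log2(280)) = 9

bits = ceil(log2(280)) = ceil(8.1293) = 9 bits


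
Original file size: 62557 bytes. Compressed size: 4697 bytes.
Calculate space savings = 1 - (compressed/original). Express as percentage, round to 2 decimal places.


ratio = compressed/original = 4697/62557 = 0.075084
savings = 1 - ratio = 1 - 0.075084 = 0.924916
as a percentage: 0.924916 * 100 = 92.49%

Space savings = 1 - 4697/62557 = 92.49%


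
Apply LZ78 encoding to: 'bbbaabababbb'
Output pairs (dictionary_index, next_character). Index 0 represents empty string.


LZ78 encoding steps:
Dictionary: {0: ''}
Step 1: w='' (idx 0), next='b' -> output (0, 'b'), add 'b' as idx 1
Step 2: w='b' (idx 1), next='b' -> output (1, 'b'), add 'bb' as idx 2
Step 3: w='' (idx 0), next='a' -> output (0, 'a'), add 'a' as idx 3
Step 4: w='a' (idx 3), next='b' -> output (3, 'b'), add 'ab' as idx 4
Step 5: w='ab' (idx 4), next='a' -> output (4, 'a'), add 'aba' as idx 5
Step 6: w='bb' (idx 2), next='b' -> output (2, 'b'), add 'bbb' as idx 6


Encoded: [(0, 'b'), (1, 'b'), (0, 'a'), (3, 'b'), (4, 'a'), (2, 'b')]


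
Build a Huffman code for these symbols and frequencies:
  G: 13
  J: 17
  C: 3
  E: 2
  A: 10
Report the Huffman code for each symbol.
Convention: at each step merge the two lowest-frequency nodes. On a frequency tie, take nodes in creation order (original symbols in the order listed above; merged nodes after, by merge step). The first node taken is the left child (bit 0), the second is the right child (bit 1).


Huffman tree construction:
Step 1: Merge E(2) + C(3) = 5
Step 2: Merge (E+C)(5) + A(10) = 15
Step 3: Merge G(13) + ((E+C)+A)(15) = 28
Step 4: Merge J(17) + (G+((E+C)+A))(28) = 45
Read each symbol's code off the tree from the root (left child = 0, right child = 1).

Codes:
  G: 10 (length 2)
  J: 0 (length 1)
  C: 1101 (length 4)
  E: 1100 (length 4)
  A: 111 (length 3)
Average code length: 93/45 = 2.0667 bits/symbol


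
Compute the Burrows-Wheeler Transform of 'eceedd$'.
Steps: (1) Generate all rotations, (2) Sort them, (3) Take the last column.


Rotations (sorted):
  0: $eceedd -> last char: d
  1: ceedd$e -> last char: e
  2: d$eceed -> last char: d
  3: dd$ecee -> last char: e
  4: eceedd$ -> last char: $
  5: edd$ece -> last char: e
  6: eedd$ec -> last char: c


BWT = dede$ec


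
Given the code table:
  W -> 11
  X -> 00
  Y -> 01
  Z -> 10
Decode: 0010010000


Decoding:
00 -> X
10 -> Z
01 -> Y
00 -> X
00 -> X


Result: XZYXX


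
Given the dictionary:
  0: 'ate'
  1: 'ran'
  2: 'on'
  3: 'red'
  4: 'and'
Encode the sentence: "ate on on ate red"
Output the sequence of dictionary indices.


Look up each word in the dictionary:
  'ate' -> 0
  'on' -> 2
  'on' -> 2
  'ate' -> 0
  'red' -> 3

Encoded: [0, 2, 2, 0, 3]


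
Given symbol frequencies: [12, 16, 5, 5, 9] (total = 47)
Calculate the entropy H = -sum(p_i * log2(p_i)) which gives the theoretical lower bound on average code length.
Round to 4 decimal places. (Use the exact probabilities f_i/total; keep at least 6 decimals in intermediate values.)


Per-symbol terms -p_i * log2(p_i) with p_i = f_i/47:
  p = 12/47 = 0.255319: log2(p) = -1.969626, -p*log2(p) = 0.502883
  p = 16/47 = 0.340426: log2(p) = -1.554589, -p*log2(p) = 0.529222
  p = 5/47 = 0.106383: log2(p) = -3.232661, -p*log2(p) = 0.343900
  p = 5/47 = 0.106383: log2(p) = -3.232661, -p*log2(p) = 0.343900
  p = 9/47 = 0.191489: log2(p) = -2.384664, -p*log2(p) = 0.456638
H = 0.502883 + 0.529222 + 0.343900 + 0.343900 + 0.456638 = 2.176543

H = 2.1765 bits/symbol


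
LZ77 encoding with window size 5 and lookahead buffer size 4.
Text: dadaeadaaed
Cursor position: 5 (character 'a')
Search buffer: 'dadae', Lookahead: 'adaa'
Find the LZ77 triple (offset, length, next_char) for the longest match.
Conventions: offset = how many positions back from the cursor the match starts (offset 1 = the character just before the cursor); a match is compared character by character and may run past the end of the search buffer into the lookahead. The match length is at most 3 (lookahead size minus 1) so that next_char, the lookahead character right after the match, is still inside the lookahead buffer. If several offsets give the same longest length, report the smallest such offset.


Try each offset into the search buffer:
  offset=1 (pos 4, char 'e'): match length 0
  offset=2 (pos 3, char 'a'): match length 1
  offset=3 (pos 2, char 'd'): match length 0
  offset=4 (pos 1, char 'a'): match length 3
  offset=5 (pos 0, char 'd'): match length 0
Longest match has length 3 at offset 4.
next_char = character at position 5 + 3 = 8 -> 'a'

Best match: offset=4, length=3 (matching 'ada' starting at position 1)
LZ77 triple: (4, 3, 'a')


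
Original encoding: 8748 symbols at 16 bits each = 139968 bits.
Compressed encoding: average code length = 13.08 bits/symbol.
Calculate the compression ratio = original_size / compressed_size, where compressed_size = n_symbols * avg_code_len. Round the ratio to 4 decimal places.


original_size = n_symbols * orig_bits = 8748 * 16 = 139968 bits
compressed_size = n_symbols * avg_code_len = 8748 * 13.08 = 114423.84 bits
ratio = original_size / compressed_size = 139968 / 114423.84 = 1.2232

Compression ratio = 1.2232


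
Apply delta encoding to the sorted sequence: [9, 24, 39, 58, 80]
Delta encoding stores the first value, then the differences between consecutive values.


First value: 9
Deltas:
  24 - 9 = 15
  39 - 24 = 15
  58 - 39 = 19
  80 - 58 = 22


Delta encoded: [9, 15, 15, 19, 22]


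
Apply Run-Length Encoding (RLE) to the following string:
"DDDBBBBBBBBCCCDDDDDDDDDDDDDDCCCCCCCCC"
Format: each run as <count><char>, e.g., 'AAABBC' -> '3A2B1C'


Scanning runs left to right:
  i=0: run of 'D' x 3 -> '3D'
  i=3: run of 'B' x 8 -> '8B'
  i=11: run of 'C' x 3 -> '3C'
  i=14: run of 'D' x 14 -> '14D'
  i=28: run of 'C' x 9 -> '9C'

RLE = 3D8B3C14D9C


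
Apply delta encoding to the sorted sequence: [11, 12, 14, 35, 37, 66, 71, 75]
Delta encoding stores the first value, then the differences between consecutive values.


First value: 11
Deltas:
  12 - 11 = 1
  14 - 12 = 2
  35 - 14 = 21
  37 - 35 = 2
  66 - 37 = 29
  71 - 66 = 5
  75 - 71 = 4


Delta encoded: [11, 1, 2, 21, 2, 29, 5, 4]


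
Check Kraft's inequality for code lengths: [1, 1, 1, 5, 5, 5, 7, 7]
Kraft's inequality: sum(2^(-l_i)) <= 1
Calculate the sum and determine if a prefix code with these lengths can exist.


Sum = 2^(-1) + 2^(-1) + 2^(-1) + 2^(-5) + 2^(-5) + 2^(-5) + 2^(-7) + 2^(-7)
    = 0.5 + 0.5 + 0.5 + 0.03125 + 0.03125 + 0.03125 + 0.0078125 + 0.0078125
    = 206/128 = 1.609375
Since 1.609375 > 1, Kraft's inequality is NOT satisfied.
A prefix code with these lengths CANNOT exist.

Kraft sum = 1.609375. Not satisfied.


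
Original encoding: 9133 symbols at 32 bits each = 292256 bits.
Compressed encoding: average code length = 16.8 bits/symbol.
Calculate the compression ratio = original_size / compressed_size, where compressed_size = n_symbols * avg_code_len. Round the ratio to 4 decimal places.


original_size = n_symbols * orig_bits = 9133 * 32 = 292256 bits
compressed_size = n_symbols * avg_code_len = 9133 * 16.8 = 153434.4 bits
ratio = original_size / compressed_size = 292256 / 153434.4 = 1.9048

Compression ratio = 1.9048


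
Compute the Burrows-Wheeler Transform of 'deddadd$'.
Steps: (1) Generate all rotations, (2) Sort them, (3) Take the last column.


Rotations (sorted):
  0: $deddadd -> last char: d
  1: add$dedd -> last char: d
  2: d$deddad -> last char: d
  3: dadd$ded -> last char: d
  4: dd$dedda -> last char: a
  5: ddadd$de -> last char: e
  6: deddadd$ -> last char: $
  7: eddadd$d -> last char: d


BWT = ddddae$d


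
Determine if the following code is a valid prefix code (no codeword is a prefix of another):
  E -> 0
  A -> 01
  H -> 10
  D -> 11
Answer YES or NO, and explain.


Checking each pair (does one codeword prefix another?):
  E='0' vs A='01': prefix -- VIOLATION

NO -- this is NOT a valid prefix code. E (0) is a prefix of A (01).


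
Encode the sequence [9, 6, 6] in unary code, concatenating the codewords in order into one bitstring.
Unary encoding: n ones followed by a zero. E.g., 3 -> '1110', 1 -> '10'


Encode each number as n ones followed by a terminating 0:
  9 -> 1111111110 (10 bits)
  6 -> 1111110 (7 bits)
  6 -> 1111110 (7 bits)
Total length = 10 + 7 + 7 = 24 bits.

Unary([9, 6, 6]) = 111111111011111101111110 (24 bits)


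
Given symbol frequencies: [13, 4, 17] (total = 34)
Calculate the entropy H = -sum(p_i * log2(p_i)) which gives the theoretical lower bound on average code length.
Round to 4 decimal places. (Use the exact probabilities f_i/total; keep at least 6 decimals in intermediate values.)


Per-symbol terms -p_i * log2(p_i) with p_i = f_i/34:
  p = 13/34 = 0.382353: log2(p) = -1.387023, -p*log2(p) = 0.530332
  p = 4/34 = 0.117647: log2(p) = -3.087463, -p*log2(p) = 0.363231
  p = 17/34 = 0.500000: log2(p) = -1.000000, -p*log2(p) = 0.500000
H = 0.530332 + 0.363231 + 0.500000 = 1.393563

H = 1.3936 bits/symbol


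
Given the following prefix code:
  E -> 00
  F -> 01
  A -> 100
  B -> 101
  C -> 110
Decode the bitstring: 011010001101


Decoding step by step:
Bits 01 -> F
Bits 101 -> B
Bits 00 -> E
Bits 01 -> F
Bits 101 -> B


Decoded message: FBEFB


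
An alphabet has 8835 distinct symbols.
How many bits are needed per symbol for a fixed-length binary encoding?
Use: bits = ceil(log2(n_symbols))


log2(8835) = 13.109
Bracket: 2^13 = 8192 < 8835 <= 2^14 = 16384
So ceil(log2(8835)) = 14

bits = ceil(log2(8835)) = ceil(13.109) = 14 bits


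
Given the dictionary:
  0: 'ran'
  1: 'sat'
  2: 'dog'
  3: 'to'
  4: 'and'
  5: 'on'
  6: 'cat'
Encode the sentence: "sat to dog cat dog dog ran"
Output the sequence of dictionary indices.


Look up each word in the dictionary:
  'sat' -> 1
  'to' -> 3
  'dog' -> 2
  'cat' -> 6
  'dog' -> 2
  'dog' -> 2
  'ran' -> 0

Encoded: [1, 3, 2, 6, 2, 2, 0]


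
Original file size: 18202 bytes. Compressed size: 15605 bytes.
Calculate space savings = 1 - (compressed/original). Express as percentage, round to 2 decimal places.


ratio = compressed/original = 15605/18202 = 0.857323
savings = 1 - ratio = 1 - 0.857323 = 0.142677
as a percentage: 0.142677 * 100 = 14.27%

Space savings = 1 - 15605/18202 = 14.27%


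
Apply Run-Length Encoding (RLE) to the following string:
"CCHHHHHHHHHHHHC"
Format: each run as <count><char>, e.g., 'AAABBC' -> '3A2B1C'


Scanning runs left to right:
  i=0: run of 'C' x 2 -> '2C'
  i=2: run of 'H' x 12 -> '12H'
  i=14: run of 'C' x 1 -> '1C'

RLE = 2C12H1C


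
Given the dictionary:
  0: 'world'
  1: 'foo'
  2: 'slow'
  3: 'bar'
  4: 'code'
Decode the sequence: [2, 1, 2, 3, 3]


Look up each index in the dictionary:
  2 -> 'slow'
  1 -> 'foo'
  2 -> 'slow'
  3 -> 'bar'
  3 -> 'bar'

Decoded: "slow foo slow bar bar"


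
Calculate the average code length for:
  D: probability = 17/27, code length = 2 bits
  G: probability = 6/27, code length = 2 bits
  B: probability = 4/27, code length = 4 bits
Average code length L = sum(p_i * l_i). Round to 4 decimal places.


Weighted contributions p_i * l_i:
  D: (17/27) * 2 = 34/27
  G: (6/27) * 2 = 12/27
  B: (4/27) * 4 = 16/27
Sum = (34 + 12 + 16)/27 = 62/27

L = 62/27 = 2.2963 bits/symbol


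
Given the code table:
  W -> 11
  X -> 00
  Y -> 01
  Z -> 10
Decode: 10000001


Decoding:
10 -> Z
00 -> X
00 -> X
01 -> Y


Result: ZXXY


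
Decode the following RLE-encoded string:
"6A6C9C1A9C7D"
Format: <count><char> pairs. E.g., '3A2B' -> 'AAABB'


Expanding each <count><char> pair:
  6A -> 'AAAAAA'
  6C -> 'CCCCCC'
  9C -> 'CCCCCCCCC'
  1A -> 'A'
  9C -> 'CCCCCCCCC'
  7D -> 'DDDDDDD'

Decoded = AAAAAACCCCCCCCCCCCCCCACCCCCCCCCDDDDDDD


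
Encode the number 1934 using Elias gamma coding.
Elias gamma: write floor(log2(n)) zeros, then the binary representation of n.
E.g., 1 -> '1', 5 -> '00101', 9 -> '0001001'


num_bits = floor(log2(1934)) + 1 = 11
leading_zeros = num_bits - 1 = 10
binary(1934) = 11110001110

Elias gamma(1934) = '0000000000' + '11110001110' = 000000000011110001110 (21 bits)


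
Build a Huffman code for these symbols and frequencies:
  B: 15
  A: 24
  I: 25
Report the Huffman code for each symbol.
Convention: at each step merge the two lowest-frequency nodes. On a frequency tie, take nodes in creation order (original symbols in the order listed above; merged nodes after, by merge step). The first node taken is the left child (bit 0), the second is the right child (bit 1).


Huffman tree construction:
Step 1: Merge B(15) + A(24) = 39
Step 2: Merge I(25) + (B+A)(39) = 64
Read each symbol's code off the tree from the root (left child = 0, right child = 1).

Codes:
  B: 10 (length 2)
  A: 11 (length 2)
  I: 0 (length 1)
Average code length: 103/64 = 1.6094 bits/symbol


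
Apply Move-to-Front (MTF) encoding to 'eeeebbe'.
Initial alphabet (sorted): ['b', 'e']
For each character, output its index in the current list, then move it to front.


MTF encoding:
'e': index 1 in ['b', 'e'] -> ['e', 'b']
'e': index 0 in ['e', 'b'] -> ['e', 'b']
'e': index 0 in ['e', 'b'] -> ['e', 'b']
'e': index 0 in ['e', 'b'] -> ['e', 'b']
'b': index 1 in ['e', 'b'] -> ['b', 'e']
'b': index 0 in ['b', 'e'] -> ['b', 'e']
'e': index 1 in ['b', 'e'] -> ['e', 'b']


Output: [1, 0, 0, 0, 1, 0, 1]


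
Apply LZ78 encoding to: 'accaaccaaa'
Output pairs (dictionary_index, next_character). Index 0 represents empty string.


LZ78 encoding steps:
Dictionary: {0: ''}
Step 1: w='' (idx 0), next='a' -> output (0, 'a'), add 'a' as idx 1
Step 2: w='' (idx 0), next='c' -> output (0, 'c'), add 'c' as idx 2
Step 3: w='c' (idx 2), next='a' -> output (2, 'a'), add 'ca' as idx 3
Step 4: w='a' (idx 1), next='c' -> output (1, 'c'), add 'ac' as idx 4
Step 5: w='ca' (idx 3), next='a' -> output (3, 'a'), add 'caa' as idx 5
Step 6: w='a' (idx 1), end of input -> output (1, '')


Encoded: [(0, 'a'), (0, 'c'), (2, 'a'), (1, 'c'), (3, 'a'), (1, '')]


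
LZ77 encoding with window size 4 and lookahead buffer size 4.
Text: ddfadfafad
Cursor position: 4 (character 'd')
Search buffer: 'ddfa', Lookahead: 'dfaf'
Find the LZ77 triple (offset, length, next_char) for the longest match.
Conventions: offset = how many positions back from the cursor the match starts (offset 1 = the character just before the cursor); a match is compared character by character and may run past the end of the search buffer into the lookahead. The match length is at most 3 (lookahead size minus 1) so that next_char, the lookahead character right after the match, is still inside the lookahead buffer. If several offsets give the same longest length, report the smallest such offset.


Try each offset into the search buffer:
  offset=1 (pos 3, char 'a'): match length 0
  offset=2 (pos 2, char 'f'): match length 0
  offset=3 (pos 1, char 'd'): match length 3
  offset=4 (pos 0, char 'd'): match length 1
Longest match has length 3 at offset 3.
next_char = character at position 4 + 3 = 7 -> 'f'

Best match: offset=3, length=3 (matching 'dfa' starting at position 1)
LZ77 triple: (3, 3, 'f')


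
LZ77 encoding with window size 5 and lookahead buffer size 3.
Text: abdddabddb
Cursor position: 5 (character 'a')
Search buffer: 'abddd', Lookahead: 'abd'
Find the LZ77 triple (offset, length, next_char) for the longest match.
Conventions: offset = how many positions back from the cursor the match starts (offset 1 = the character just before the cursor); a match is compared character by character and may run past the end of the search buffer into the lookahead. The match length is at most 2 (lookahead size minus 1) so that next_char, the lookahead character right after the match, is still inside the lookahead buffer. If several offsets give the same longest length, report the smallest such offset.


Try each offset into the search buffer:
  offset=1 (pos 4, char 'd'): match length 0
  offset=2 (pos 3, char 'd'): match length 0
  offset=3 (pos 2, char 'd'): match length 0
  offset=4 (pos 1, char 'b'): match length 0
  offset=5 (pos 0, char 'a'): match length 2
Longest match has length 2 at offset 5.
next_char = character at position 5 + 2 = 7 -> 'd'

Best match: offset=5, length=2 (matching 'ab' starting at position 0)
LZ77 triple: (5, 2, 'd')


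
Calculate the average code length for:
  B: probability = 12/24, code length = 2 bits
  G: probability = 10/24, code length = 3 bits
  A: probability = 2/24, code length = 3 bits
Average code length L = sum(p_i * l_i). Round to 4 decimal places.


Weighted contributions p_i * l_i:
  B: (12/24) * 2 = 24/24
  G: (10/24) * 3 = 30/24
  A: (2/24) * 3 = 6/24
Sum = (24 + 30 + 6)/24 = 60/24

L = 60/24 = 2.5000 bits/symbol


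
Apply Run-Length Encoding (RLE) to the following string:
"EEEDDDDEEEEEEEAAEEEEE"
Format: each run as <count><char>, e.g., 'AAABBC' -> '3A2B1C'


Scanning runs left to right:
  i=0: run of 'E' x 3 -> '3E'
  i=3: run of 'D' x 4 -> '4D'
  i=7: run of 'E' x 7 -> '7E'
  i=14: run of 'A' x 2 -> '2A'
  i=16: run of 'E' x 5 -> '5E'

RLE = 3E4D7E2A5E
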